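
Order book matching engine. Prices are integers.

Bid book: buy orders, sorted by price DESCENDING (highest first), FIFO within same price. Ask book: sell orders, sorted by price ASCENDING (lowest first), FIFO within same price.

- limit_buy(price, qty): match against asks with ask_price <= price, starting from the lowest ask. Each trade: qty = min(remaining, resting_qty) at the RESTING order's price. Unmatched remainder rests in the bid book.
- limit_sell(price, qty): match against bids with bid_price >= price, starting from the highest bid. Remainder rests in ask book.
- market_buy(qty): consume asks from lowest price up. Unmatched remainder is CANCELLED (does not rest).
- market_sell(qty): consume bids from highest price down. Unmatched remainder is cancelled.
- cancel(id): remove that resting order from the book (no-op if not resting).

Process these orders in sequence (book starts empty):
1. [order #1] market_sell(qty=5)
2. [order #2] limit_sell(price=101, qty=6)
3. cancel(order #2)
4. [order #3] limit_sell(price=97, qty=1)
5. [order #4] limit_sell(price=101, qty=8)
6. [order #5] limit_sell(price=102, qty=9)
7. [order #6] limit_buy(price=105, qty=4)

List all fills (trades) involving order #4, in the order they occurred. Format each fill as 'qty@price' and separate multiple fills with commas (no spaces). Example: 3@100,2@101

Answer: 3@101

Derivation:
After op 1 [order #1] market_sell(qty=5): fills=none; bids=[-] asks=[-]
After op 2 [order #2] limit_sell(price=101, qty=6): fills=none; bids=[-] asks=[#2:6@101]
After op 3 cancel(order #2): fills=none; bids=[-] asks=[-]
After op 4 [order #3] limit_sell(price=97, qty=1): fills=none; bids=[-] asks=[#3:1@97]
After op 5 [order #4] limit_sell(price=101, qty=8): fills=none; bids=[-] asks=[#3:1@97 #4:8@101]
After op 6 [order #5] limit_sell(price=102, qty=9): fills=none; bids=[-] asks=[#3:1@97 #4:8@101 #5:9@102]
After op 7 [order #6] limit_buy(price=105, qty=4): fills=#6x#3:1@97 #6x#4:3@101; bids=[-] asks=[#4:5@101 #5:9@102]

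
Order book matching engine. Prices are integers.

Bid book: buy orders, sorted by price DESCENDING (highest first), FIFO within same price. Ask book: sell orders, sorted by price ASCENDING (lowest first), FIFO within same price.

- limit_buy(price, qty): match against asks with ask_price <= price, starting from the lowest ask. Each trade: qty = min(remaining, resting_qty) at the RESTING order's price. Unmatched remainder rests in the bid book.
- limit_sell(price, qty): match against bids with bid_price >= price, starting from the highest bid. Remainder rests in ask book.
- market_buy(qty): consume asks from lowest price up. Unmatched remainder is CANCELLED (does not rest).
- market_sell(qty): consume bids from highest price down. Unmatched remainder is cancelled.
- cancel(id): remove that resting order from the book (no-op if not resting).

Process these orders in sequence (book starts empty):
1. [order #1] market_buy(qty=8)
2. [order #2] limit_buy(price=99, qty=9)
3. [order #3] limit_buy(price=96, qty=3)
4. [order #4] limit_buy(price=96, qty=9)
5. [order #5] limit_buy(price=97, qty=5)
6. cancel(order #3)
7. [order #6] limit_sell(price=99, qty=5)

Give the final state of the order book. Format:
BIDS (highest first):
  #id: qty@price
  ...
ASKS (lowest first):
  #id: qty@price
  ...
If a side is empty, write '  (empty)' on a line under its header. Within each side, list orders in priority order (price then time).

Answer: BIDS (highest first):
  #2: 4@99
  #5: 5@97
  #4: 9@96
ASKS (lowest first):
  (empty)

Derivation:
After op 1 [order #1] market_buy(qty=8): fills=none; bids=[-] asks=[-]
After op 2 [order #2] limit_buy(price=99, qty=9): fills=none; bids=[#2:9@99] asks=[-]
After op 3 [order #3] limit_buy(price=96, qty=3): fills=none; bids=[#2:9@99 #3:3@96] asks=[-]
After op 4 [order #4] limit_buy(price=96, qty=9): fills=none; bids=[#2:9@99 #3:3@96 #4:9@96] asks=[-]
After op 5 [order #5] limit_buy(price=97, qty=5): fills=none; bids=[#2:9@99 #5:5@97 #3:3@96 #4:9@96] asks=[-]
After op 6 cancel(order #3): fills=none; bids=[#2:9@99 #5:5@97 #4:9@96] asks=[-]
After op 7 [order #6] limit_sell(price=99, qty=5): fills=#2x#6:5@99; bids=[#2:4@99 #5:5@97 #4:9@96] asks=[-]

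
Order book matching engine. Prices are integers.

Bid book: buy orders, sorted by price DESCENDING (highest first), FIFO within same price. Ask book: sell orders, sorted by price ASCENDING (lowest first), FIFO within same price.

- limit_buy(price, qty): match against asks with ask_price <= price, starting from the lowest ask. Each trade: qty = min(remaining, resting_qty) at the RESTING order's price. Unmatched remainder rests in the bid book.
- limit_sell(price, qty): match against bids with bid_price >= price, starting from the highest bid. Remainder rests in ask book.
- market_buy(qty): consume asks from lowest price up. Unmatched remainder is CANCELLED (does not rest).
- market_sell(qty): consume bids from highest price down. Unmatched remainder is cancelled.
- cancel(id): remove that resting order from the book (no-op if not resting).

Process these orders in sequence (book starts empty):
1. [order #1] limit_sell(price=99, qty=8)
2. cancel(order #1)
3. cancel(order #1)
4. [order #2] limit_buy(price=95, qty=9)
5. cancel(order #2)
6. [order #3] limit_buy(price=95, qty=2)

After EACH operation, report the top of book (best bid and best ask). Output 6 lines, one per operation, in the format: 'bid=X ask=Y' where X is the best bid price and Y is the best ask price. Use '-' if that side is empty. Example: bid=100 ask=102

After op 1 [order #1] limit_sell(price=99, qty=8): fills=none; bids=[-] asks=[#1:8@99]
After op 2 cancel(order #1): fills=none; bids=[-] asks=[-]
After op 3 cancel(order #1): fills=none; bids=[-] asks=[-]
After op 4 [order #2] limit_buy(price=95, qty=9): fills=none; bids=[#2:9@95] asks=[-]
After op 5 cancel(order #2): fills=none; bids=[-] asks=[-]
After op 6 [order #3] limit_buy(price=95, qty=2): fills=none; bids=[#3:2@95] asks=[-]

Answer: bid=- ask=99
bid=- ask=-
bid=- ask=-
bid=95 ask=-
bid=- ask=-
bid=95 ask=-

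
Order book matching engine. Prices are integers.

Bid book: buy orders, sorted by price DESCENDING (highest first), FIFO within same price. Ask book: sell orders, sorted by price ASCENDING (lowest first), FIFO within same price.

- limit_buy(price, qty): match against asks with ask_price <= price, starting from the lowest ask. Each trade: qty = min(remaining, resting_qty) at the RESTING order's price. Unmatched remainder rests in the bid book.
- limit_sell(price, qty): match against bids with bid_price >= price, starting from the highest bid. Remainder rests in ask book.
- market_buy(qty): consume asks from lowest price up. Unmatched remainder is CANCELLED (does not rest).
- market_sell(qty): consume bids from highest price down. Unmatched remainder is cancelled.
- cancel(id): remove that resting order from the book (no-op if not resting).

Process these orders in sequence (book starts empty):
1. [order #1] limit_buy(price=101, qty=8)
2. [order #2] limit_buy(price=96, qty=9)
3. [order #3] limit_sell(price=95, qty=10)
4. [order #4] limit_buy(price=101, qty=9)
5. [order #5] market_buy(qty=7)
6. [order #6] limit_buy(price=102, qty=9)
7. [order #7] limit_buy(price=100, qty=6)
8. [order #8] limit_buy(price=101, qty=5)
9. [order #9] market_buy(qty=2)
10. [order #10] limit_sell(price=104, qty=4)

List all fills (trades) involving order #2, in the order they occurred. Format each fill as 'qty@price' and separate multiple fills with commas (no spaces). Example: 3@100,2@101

Answer: 2@96

Derivation:
After op 1 [order #1] limit_buy(price=101, qty=8): fills=none; bids=[#1:8@101] asks=[-]
After op 2 [order #2] limit_buy(price=96, qty=9): fills=none; bids=[#1:8@101 #2:9@96] asks=[-]
After op 3 [order #3] limit_sell(price=95, qty=10): fills=#1x#3:8@101 #2x#3:2@96; bids=[#2:7@96] asks=[-]
After op 4 [order #4] limit_buy(price=101, qty=9): fills=none; bids=[#4:9@101 #2:7@96] asks=[-]
After op 5 [order #5] market_buy(qty=7): fills=none; bids=[#4:9@101 #2:7@96] asks=[-]
After op 6 [order #6] limit_buy(price=102, qty=9): fills=none; bids=[#6:9@102 #4:9@101 #2:7@96] asks=[-]
After op 7 [order #7] limit_buy(price=100, qty=6): fills=none; bids=[#6:9@102 #4:9@101 #7:6@100 #2:7@96] asks=[-]
After op 8 [order #8] limit_buy(price=101, qty=5): fills=none; bids=[#6:9@102 #4:9@101 #8:5@101 #7:6@100 #2:7@96] asks=[-]
After op 9 [order #9] market_buy(qty=2): fills=none; bids=[#6:9@102 #4:9@101 #8:5@101 #7:6@100 #2:7@96] asks=[-]
After op 10 [order #10] limit_sell(price=104, qty=4): fills=none; bids=[#6:9@102 #4:9@101 #8:5@101 #7:6@100 #2:7@96] asks=[#10:4@104]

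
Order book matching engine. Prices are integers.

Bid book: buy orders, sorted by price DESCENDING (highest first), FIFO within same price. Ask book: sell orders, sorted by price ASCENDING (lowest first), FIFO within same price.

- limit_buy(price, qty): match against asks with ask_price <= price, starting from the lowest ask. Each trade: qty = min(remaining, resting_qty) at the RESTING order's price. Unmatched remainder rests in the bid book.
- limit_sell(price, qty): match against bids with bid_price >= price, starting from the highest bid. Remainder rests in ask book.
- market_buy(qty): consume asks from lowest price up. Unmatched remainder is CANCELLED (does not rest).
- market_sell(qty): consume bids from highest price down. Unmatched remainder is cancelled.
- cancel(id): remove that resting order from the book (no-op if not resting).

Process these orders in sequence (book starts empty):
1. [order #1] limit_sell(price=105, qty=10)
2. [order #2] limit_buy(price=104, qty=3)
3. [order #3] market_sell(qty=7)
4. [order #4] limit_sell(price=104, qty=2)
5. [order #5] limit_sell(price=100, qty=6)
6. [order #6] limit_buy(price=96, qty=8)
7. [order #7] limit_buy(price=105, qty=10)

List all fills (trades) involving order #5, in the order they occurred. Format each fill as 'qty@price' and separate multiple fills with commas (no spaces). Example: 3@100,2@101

After op 1 [order #1] limit_sell(price=105, qty=10): fills=none; bids=[-] asks=[#1:10@105]
After op 2 [order #2] limit_buy(price=104, qty=3): fills=none; bids=[#2:3@104] asks=[#1:10@105]
After op 3 [order #3] market_sell(qty=7): fills=#2x#3:3@104; bids=[-] asks=[#1:10@105]
After op 4 [order #4] limit_sell(price=104, qty=2): fills=none; bids=[-] asks=[#4:2@104 #1:10@105]
After op 5 [order #5] limit_sell(price=100, qty=6): fills=none; bids=[-] asks=[#5:6@100 #4:2@104 #1:10@105]
After op 6 [order #6] limit_buy(price=96, qty=8): fills=none; bids=[#6:8@96] asks=[#5:6@100 #4:2@104 #1:10@105]
After op 7 [order #7] limit_buy(price=105, qty=10): fills=#7x#5:6@100 #7x#4:2@104 #7x#1:2@105; bids=[#6:8@96] asks=[#1:8@105]

Answer: 6@100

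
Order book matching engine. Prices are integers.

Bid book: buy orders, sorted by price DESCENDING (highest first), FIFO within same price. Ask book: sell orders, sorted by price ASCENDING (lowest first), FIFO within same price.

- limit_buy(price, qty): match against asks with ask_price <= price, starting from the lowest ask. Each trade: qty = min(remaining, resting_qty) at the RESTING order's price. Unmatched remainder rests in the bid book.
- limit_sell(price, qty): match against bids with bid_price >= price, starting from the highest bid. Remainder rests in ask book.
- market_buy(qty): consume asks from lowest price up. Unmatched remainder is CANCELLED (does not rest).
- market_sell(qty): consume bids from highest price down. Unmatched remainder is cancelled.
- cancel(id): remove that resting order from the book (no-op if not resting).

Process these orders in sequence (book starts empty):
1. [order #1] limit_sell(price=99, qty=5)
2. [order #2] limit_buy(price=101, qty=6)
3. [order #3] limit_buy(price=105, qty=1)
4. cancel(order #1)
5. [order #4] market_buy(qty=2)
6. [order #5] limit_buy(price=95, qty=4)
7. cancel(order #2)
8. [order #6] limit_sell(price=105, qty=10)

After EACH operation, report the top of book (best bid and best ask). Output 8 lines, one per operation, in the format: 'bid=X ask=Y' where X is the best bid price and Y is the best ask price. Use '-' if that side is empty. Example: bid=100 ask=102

Answer: bid=- ask=99
bid=101 ask=-
bid=105 ask=-
bid=105 ask=-
bid=105 ask=-
bid=105 ask=-
bid=105 ask=-
bid=95 ask=105

Derivation:
After op 1 [order #1] limit_sell(price=99, qty=5): fills=none; bids=[-] asks=[#1:5@99]
After op 2 [order #2] limit_buy(price=101, qty=6): fills=#2x#1:5@99; bids=[#2:1@101] asks=[-]
After op 3 [order #3] limit_buy(price=105, qty=1): fills=none; bids=[#3:1@105 #2:1@101] asks=[-]
After op 4 cancel(order #1): fills=none; bids=[#3:1@105 #2:1@101] asks=[-]
After op 5 [order #4] market_buy(qty=2): fills=none; bids=[#3:1@105 #2:1@101] asks=[-]
After op 6 [order #5] limit_buy(price=95, qty=4): fills=none; bids=[#3:1@105 #2:1@101 #5:4@95] asks=[-]
After op 7 cancel(order #2): fills=none; bids=[#3:1@105 #5:4@95] asks=[-]
After op 8 [order #6] limit_sell(price=105, qty=10): fills=#3x#6:1@105; bids=[#5:4@95] asks=[#6:9@105]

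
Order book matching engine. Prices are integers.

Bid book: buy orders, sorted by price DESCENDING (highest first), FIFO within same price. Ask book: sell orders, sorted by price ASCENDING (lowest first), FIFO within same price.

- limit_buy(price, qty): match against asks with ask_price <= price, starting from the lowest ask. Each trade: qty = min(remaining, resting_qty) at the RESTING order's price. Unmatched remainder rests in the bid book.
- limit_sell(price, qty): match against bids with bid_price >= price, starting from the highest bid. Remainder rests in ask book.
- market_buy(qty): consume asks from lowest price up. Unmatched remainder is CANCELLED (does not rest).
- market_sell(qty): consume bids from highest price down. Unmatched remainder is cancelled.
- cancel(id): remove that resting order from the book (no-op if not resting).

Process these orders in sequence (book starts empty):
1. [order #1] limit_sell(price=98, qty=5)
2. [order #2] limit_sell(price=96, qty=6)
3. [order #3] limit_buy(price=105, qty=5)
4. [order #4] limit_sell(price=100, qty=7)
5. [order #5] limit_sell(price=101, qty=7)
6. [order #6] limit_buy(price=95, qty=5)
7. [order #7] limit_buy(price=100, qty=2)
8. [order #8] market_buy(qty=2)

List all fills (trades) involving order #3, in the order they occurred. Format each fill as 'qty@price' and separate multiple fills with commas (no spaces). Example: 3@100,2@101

After op 1 [order #1] limit_sell(price=98, qty=5): fills=none; bids=[-] asks=[#1:5@98]
After op 2 [order #2] limit_sell(price=96, qty=6): fills=none; bids=[-] asks=[#2:6@96 #1:5@98]
After op 3 [order #3] limit_buy(price=105, qty=5): fills=#3x#2:5@96; bids=[-] asks=[#2:1@96 #1:5@98]
After op 4 [order #4] limit_sell(price=100, qty=7): fills=none; bids=[-] asks=[#2:1@96 #1:5@98 #4:7@100]
After op 5 [order #5] limit_sell(price=101, qty=7): fills=none; bids=[-] asks=[#2:1@96 #1:5@98 #4:7@100 #5:7@101]
After op 6 [order #6] limit_buy(price=95, qty=5): fills=none; bids=[#6:5@95] asks=[#2:1@96 #1:5@98 #4:7@100 #5:7@101]
After op 7 [order #7] limit_buy(price=100, qty=2): fills=#7x#2:1@96 #7x#1:1@98; bids=[#6:5@95] asks=[#1:4@98 #4:7@100 #5:7@101]
After op 8 [order #8] market_buy(qty=2): fills=#8x#1:2@98; bids=[#6:5@95] asks=[#1:2@98 #4:7@100 #5:7@101]

Answer: 5@96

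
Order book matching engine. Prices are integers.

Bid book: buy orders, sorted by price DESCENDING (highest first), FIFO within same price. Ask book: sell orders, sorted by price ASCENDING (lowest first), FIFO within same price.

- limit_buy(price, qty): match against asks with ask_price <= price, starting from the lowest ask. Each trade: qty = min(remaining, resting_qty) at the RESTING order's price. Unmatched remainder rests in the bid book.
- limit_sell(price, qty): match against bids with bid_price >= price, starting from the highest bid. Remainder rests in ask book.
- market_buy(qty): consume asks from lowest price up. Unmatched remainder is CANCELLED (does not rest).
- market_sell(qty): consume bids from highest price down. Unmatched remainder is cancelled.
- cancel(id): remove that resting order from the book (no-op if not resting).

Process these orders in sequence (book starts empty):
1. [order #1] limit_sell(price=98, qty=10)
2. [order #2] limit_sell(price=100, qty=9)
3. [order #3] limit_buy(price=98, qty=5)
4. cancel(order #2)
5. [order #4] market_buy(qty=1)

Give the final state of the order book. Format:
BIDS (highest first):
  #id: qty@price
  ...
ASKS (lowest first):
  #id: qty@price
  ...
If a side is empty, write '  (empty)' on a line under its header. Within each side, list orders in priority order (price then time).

After op 1 [order #1] limit_sell(price=98, qty=10): fills=none; bids=[-] asks=[#1:10@98]
After op 2 [order #2] limit_sell(price=100, qty=9): fills=none; bids=[-] asks=[#1:10@98 #2:9@100]
After op 3 [order #3] limit_buy(price=98, qty=5): fills=#3x#1:5@98; bids=[-] asks=[#1:5@98 #2:9@100]
After op 4 cancel(order #2): fills=none; bids=[-] asks=[#1:5@98]
After op 5 [order #4] market_buy(qty=1): fills=#4x#1:1@98; bids=[-] asks=[#1:4@98]

Answer: BIDS (highest first):
  (empty)
ASKS (lowest first):
  #1: 4@98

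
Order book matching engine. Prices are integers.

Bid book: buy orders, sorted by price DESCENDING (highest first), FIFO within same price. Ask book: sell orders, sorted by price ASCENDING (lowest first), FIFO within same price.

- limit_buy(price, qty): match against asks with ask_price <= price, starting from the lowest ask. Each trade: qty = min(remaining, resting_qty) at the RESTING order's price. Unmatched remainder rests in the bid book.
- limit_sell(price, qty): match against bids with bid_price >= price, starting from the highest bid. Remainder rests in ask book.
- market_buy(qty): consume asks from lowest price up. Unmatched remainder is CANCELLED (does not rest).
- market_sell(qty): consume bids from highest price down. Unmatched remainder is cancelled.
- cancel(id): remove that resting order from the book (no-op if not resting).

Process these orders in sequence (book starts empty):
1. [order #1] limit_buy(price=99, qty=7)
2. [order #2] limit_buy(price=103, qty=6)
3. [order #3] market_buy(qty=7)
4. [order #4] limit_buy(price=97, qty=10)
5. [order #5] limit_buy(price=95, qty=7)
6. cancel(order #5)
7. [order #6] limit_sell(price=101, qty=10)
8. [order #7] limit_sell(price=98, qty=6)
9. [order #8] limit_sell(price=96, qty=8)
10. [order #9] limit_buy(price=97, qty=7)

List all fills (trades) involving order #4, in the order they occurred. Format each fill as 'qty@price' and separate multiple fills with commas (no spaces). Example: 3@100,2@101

Answer: 7@97

Derivation:
After op 1 [order #1] limit_buy(price=99, qty=7): fills=none; bids=[#1:7@99] asks=[-]
After op 2 [order #2] limit_buy(price=103, qty=6): fills=none; bids=[#2:6@103 #1:7@99] asks=[-]
After op 3 [order #3] market_buy(qty=7): fills=none; bids=[#2:6@103 #1:7@99] asks=[-]
After op 4 [order #4] limit_buy(price=97, qty=10): fills=none; bids=[#2:6@103 #1:7@99 #4:10@97] asks=[-]
After op 5 [order #5] limit_buy(price=95, qty=7): fills=none; bids=[#2:6@103 #1:7@99 #4:10@97 #5:7@95] asks=[-]
After op 6 cancel(order #5): fills=none; bids=[#2:6@103 #1:7@99 #4:10@97] asks=[-]
After op 7 [order #6] limit_sell(price=101, qty=10): fills=#2x#6:6@103; bids=[#1:7@99 #4:10@97] asks=[#6:4@101]
After op 8 [order #7] limit_sell(price=98, qty=6): fills=#1x#7:6@99; bids=[#1:1@99 #4:10@97] asks=[#6:4@101]
After op 9 [order #8] limit_sell(price=96, qty=8): fills=#1x#8:1@99 #4x#8:7@97; bids=[#4:3@97] asks=[#6:4@101]
After op 10 [order #9] limit_buy(price=97, qty=7): fills=none; bids=[#4:3@97 #9:7@97] asks=[#6:4@101]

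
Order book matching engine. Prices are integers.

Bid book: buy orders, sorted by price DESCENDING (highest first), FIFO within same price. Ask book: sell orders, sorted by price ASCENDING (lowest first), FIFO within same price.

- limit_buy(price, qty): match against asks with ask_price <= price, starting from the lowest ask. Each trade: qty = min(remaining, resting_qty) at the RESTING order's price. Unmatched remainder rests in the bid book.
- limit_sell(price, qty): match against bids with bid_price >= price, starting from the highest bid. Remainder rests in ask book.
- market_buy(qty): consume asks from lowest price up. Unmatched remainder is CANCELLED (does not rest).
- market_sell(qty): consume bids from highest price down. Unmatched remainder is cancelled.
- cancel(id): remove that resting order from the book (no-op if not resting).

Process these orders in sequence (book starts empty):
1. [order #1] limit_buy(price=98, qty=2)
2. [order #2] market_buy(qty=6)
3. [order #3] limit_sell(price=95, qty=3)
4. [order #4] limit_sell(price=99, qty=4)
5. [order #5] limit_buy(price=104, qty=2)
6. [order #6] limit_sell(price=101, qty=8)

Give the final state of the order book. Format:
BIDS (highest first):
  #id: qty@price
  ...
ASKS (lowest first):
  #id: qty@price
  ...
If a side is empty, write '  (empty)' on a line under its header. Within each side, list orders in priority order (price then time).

After op 1 [order #1] limit_buy(price=98, qty=2): fills=none; bids=[#1:2@98] asks=[-]
After op 2 [order #2] market_buy(qty=6): fills=none; bids=[#1:2@98] asks=[-]
After op 3 [order #3] limit_sell(price=95, qty=3): fills=#1x#3:2@98; bids=[-] asks=[#3:1@95]
After op 4 [order #4] limit_sell(price=99, qty=4): fills=none; bids=[-] asks=[#3:1@95 #4:4@99]
After op 5 [order #5] limit_buy(price=104, qty=2): fills=#5x#3:1@95 #5x#4:1@99; bids=[-] asks=[#4:3@99]
After op 6 [order #6] limit_sell(price=101, qty=8): fills=none; bids=[-] asks=[#4:3@99 #6:8@101]

Answer: BIDS (highest first):
  (empty)
ASKS (lowest first):
  #4: 3@99
  #6: 8@101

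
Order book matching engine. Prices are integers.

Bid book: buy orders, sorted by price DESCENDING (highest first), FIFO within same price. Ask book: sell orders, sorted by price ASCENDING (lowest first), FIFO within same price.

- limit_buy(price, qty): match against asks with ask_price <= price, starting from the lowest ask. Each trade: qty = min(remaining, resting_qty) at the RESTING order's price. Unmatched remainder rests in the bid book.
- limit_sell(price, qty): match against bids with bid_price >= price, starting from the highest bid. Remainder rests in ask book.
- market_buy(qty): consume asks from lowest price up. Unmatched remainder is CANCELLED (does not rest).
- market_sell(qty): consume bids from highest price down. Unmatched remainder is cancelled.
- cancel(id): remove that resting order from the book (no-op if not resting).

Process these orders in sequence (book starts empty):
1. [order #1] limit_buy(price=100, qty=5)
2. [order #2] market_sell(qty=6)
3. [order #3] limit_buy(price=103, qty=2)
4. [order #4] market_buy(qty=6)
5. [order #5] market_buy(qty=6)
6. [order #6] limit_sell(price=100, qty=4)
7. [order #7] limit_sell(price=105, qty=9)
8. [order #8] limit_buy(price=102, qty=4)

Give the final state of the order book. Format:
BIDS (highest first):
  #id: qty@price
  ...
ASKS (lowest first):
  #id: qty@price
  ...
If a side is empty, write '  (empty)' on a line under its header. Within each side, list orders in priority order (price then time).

Answer: BIDS (highest first):
  #8: 2@102
ASKS (lowest first):
  #7: 9@105

Derivation:
After op 1 [order #1] limit_buy(price=100, qty=5): fills=none; bids=[#1:5@100] asks=[-]
After op 2 [order #2] market_sell(qty=6): fills=#1x#2:5@100; bids=[-] asks=[-]
After op 3 [order #3] limit_buy(price=103, qty=2): fills=none; bids=[#3:2@103] asks=[-]
After op 4 [order #4] market_buy(qty=6): fills=none; bids=[#3:2@103] asks=[-]
After op 5 [order #5] market_buy(qty=6): fills=none; bids=[#3:2@103] asks=[-]
After op 6 [order #6] limit_sell(price=100, qty=4): fills=#3x#6:2@103; bids=[-] asks=[#6:2@100]
After op 7 [order #7] limit_sell(price=105, qty=9): fills=none; bids=[-] asks=[#6:2@100 #7:9@105]
After op 8 [order #8] limit_buy(price=102, qty=4): fills=#8x#6:2@100; bids=[#8:2@102] asks=[#7:9@105]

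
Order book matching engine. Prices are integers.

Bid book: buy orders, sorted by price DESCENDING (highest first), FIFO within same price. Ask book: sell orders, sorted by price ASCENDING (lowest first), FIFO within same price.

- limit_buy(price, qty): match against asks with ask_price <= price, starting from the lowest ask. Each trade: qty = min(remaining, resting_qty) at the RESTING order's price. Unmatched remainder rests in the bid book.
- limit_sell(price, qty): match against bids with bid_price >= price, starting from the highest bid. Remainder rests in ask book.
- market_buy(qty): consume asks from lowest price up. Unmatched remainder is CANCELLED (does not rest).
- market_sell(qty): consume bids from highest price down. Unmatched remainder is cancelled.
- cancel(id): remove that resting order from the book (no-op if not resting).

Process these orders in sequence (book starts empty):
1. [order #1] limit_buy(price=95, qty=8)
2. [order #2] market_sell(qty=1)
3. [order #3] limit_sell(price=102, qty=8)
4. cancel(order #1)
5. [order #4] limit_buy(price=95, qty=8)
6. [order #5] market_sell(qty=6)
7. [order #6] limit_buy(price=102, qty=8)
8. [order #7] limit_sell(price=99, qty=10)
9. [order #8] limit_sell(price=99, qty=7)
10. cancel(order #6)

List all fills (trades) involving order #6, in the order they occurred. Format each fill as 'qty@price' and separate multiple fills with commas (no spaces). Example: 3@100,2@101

Answer: 8@102

Derivation:
After op 1 [order #1] limit_buy(price=95, qty=8): fills=none; bids=[#1:8@95] asks=[-]
After op 2 [order #2] market_sell(qty=1): fills=#1x#2:1@95; bids=[#1:7@95] asks=[-]
After op 3 [order #3] limit_sell(price=102, qty=8): fills=none; bids=[#1:7@95] asks=[#3:8@102]
After op 4 cancel(order #1): fills=none; bids=[-] asks=[#3:8@102]
After op 5 [order #4] limit_buy(price=95, qty=8): fills=none; bids=[#4:8@95] asks=[#3:8@102]
After op 6 [order #5] market_sell(qty=6): fills=#4x#5:6@95; bids=[#4:2@95] asks=[#3:8@102]
After op 7 [order #6] limit_buy(price=102, qty=8): fills=#6x#3:8@102; bids=[#4:2@95] asks=[-]
After op 8 [order #7] limit_sell(price=99, qty=10): fills=none; bids=[#4:2@95] asks=[#7:10@99]
After op 9 [order #8] limit_sell(price=99, qty=7): fills=none; bids=[#4:2@95] asks=[#7:10@99 #8:7@99]
After op 10 cancel(order #6): fills=none; bids=[#4:2@95] asks=[#7:10@99 #8:7@99]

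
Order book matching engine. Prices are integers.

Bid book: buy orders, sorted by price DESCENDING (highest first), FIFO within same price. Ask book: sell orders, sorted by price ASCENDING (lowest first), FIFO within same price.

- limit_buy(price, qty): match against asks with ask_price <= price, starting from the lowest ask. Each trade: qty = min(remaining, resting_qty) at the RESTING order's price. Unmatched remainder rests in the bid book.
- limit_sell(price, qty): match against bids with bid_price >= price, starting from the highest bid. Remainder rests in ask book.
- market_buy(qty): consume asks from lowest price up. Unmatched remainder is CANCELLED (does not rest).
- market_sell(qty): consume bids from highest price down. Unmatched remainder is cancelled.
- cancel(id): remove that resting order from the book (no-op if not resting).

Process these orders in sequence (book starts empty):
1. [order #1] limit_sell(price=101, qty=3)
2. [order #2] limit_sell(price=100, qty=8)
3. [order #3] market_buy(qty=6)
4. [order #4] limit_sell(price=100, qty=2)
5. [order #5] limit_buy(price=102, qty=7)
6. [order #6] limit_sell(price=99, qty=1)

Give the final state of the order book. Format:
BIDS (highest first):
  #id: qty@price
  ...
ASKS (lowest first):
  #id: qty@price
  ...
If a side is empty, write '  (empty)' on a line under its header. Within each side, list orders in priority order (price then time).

Answer: BIDS (highest first):
  (empty)
ASKS (lowest first):
  #6: 1@99

Derivation:
After op 1 [order #1] limit_sell(price=101, qty=3): fills=none; bids=[-] asks=[#1:3@101]
After op 2 [order #2] limit_sell(price=100, qty=8): fills=none; bids=[-] asks=[#2:8@100 #1:3@101]
After op 3 [order #3] market_buy(qty=6): fills=#3x#2:6@100; bids=[-] asks=[#2:2@100 #1:3@101]
After op 4 [order #4] limit_sell(price=100, qty=2): fills=none; bids=[-] asks=[#2:2@100 #4:2@100 #1:3@101]
After op 5 [order #5] limit_buy(price=102, qty=7): fills=#5x#2:2@100 #5x#4:2@100 #5x#1:3@101; bids=[-] asks=[-]
After op 6 [order #6] limit_sell(price=99, qty=1): fills=none; bids=[-] asks=[#6:1@99]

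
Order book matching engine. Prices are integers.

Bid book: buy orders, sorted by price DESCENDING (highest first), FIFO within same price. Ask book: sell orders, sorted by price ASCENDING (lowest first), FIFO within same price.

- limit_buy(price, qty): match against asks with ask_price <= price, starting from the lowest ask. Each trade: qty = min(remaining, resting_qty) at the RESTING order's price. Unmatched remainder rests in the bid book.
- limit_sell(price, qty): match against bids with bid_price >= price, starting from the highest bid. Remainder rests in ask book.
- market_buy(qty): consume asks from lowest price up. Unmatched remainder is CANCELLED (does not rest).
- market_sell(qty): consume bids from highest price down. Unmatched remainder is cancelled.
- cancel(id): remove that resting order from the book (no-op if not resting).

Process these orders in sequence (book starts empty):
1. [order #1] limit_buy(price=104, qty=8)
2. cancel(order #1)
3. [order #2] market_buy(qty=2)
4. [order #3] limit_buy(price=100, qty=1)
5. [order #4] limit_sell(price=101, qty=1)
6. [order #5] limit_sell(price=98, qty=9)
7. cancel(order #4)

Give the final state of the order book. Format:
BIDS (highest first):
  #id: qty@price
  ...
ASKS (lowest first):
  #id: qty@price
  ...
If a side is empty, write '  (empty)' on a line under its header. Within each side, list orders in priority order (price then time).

Answer: BIDS (highest first):
  (empty)
ASKS (lowest first):
  #5: 8@98

Derivation:
After op 1 [order #1] limit_buy(price=104, qty=8): fills=none; bids=[#1:8@104] asks=[-]
After op 2 cancel(order #1): fills=none; bids=[-] asks=[-]
After op 3 [order #2] market_buy(qty=2): fills=none; bids=[-] asks=[-]
After op 4 [order #3] limit_buy(price=100, qty=1): fills=none; bids=[#3:1@100] asks=[-]
After op 5 [order #4] limit_sell(price=101, qty=1): fills=none; bids=[#3:1@100] asks=[#4:1@101]
After op 6 [order #5] limit_sell(price=98, qty=9): fills=#3x#5:1@100; bids=[-] asks=[#5:8@98 #4:1@101]
After op 7 cancel(order #4): fills=none; bids=[-] asks=[#5:8@98]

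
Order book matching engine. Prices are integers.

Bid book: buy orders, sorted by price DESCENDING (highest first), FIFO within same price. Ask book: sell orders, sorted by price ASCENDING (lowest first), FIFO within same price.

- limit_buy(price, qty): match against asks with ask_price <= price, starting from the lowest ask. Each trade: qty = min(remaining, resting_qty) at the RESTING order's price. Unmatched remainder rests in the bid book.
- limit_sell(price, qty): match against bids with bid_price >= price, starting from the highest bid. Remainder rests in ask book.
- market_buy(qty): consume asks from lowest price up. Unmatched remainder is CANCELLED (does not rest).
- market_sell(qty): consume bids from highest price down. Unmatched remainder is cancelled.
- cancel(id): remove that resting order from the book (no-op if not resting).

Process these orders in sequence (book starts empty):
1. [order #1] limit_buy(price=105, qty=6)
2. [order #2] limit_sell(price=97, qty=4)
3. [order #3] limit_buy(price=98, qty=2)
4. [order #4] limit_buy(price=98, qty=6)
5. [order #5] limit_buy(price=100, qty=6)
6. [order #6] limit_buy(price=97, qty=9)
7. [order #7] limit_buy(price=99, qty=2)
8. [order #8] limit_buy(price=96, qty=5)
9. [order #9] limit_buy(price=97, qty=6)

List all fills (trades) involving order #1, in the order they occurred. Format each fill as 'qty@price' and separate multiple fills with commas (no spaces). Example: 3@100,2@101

Answer: 4@105

Derivation:
After op 1 [order #1] limit_buy(price=105, qty=6): fills=none; bids=[#1:6@105] asks=[-]
After op 2 [order #2] limit_sell(price=97, qty=4): fills=#1x#2:4@105; bids=[#1:2@105] asks=[-]
After op 3 [order #3] limit_buy(price=98, qty=2): fills=none; bids=[#1:2@105 #3:2@98] asks=[-]
After op 4 [order #4] limit_buy(price=98, qty=6): fills=none; bids=[#1:2@105 #3:2@98 #4:6@98] asks=[-]
After op 5 [order #5] limit_buy(price=100, qty=6): fills=none; bids=[#1:2@105 #5:6@100 #3:2@98 #4:6@98] asks=[-]
After op 6 [order #6] limit_buy(price=97, qty=9): fills=none; bids=[#1:2@105 #5:6@100 #3:2@98 #4:6@98 #6:9@97] asks=[-]
After op 7 [order #7] limit_buy(price=99, qty=2): fills=none; bids=[#1:2@105 #5:6@100 #7:2@99 #3:2@98 #4:6@98 #6:9@97] asks=[-]
After op 8 [order #8] limit_buy(price=96, qty=5): fills=none; bids=[#1:2@105 #5:6@100 #7:2@99 #3:2@98 #4:6@98 #6:9@97 #8:5@96] asks=[-]
After op 9 [order #9] limit_buy(price=97, qty=6): fills=none; bids=[#1:2@105 #5:6@100 #7:2@99 #3:2@98 #4:6@98 #6:9@97 #9:6@97 #8:5@96] asks=[-]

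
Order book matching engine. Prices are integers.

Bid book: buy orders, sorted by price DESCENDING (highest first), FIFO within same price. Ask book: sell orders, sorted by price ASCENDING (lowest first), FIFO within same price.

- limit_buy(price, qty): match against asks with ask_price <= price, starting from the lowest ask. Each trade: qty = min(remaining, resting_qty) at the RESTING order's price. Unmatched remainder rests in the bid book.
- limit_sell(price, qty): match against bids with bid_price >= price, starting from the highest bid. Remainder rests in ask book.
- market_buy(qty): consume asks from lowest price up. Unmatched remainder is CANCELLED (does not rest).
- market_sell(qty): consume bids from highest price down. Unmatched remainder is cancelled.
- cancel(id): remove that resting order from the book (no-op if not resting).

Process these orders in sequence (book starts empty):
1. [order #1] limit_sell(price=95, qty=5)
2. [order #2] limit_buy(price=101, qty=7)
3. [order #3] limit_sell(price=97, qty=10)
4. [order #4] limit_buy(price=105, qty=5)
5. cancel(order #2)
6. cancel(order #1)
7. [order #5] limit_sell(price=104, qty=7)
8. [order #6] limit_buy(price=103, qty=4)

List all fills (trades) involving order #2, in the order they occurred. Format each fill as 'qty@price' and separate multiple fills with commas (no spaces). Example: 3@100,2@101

Answer: 5@95,2@101

Derivation:
After op 1 [order #1] limit_sell(price=95, qty=5): fills=none; bids=[-] asks=[#1:5@95]
After op 2 [order #2] limit_buy(price=101, qty=7): fills=#2x#1:5@95; bids=[#2:2@101] asks=[-]
After op 3 [order #3] limit_sell(price=97, qty=10): fills=#2x#3:2@101; bids=[-] asks=[#3:8@97]
After op 4 [order #4] limit_buy(price=105, qty=5): fills=#4x#3:5@97; bids=[-] asks=[#3:3@97]
After op 5 cancel(order #2): fills=none; bids=[-] asks=[#3:3@97]
After op 6 cancel(order #1): fills=none; bids=[-] asks=[#3:3@97]
After op 7 [order #5] limit_sell(price=104, qty=7): fills=none; bids=[-] asks=[#3:3@97 #5:7@104]
After op 8 [order #6] limit_buy(price=103, qty=4): fills=#6x#3:3@97; bids=[#6:1@103] asks=[#5:7@104]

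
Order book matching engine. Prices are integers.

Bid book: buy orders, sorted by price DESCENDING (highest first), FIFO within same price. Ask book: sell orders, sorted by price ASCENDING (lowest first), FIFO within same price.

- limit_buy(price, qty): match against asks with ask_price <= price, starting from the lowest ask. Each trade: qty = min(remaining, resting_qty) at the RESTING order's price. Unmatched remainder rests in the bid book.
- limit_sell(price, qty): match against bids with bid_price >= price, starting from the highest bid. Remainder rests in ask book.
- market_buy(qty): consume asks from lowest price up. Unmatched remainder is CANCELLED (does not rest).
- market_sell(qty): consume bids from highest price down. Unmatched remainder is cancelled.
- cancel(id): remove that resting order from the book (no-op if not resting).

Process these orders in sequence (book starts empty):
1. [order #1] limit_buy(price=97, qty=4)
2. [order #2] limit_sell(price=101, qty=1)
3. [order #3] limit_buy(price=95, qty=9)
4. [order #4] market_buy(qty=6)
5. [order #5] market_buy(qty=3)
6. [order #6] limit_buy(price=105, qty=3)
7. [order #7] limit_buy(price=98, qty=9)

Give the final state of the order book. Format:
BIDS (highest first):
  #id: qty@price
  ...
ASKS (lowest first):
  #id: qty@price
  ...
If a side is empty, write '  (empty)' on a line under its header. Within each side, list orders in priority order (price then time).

Answer: BIDS (highest first):
  #6: 3@105
  #7: 9@98
  #1: 4@97
  #3: 9@95
ASKS (lowest first):
  (empty)

Derivation:
After op 1 [order #1] limit_buy(price=97, qty=4): fills=none; bids=[#1:4@97] asks=[-]
After op 2 [order #2] limit_sell(price=101, qty=1): fills=none; bids=[#1:4@97] asks=[#2:1@101]
After op 3 [order #3] limit_buy(price=95, qty=9): fills=none; bids=[#1:4@97 #3:9@95] asks=[#2:1@101]
After op 4 [order #4] market_buy(qty=6): fills=#4x#2:1@101; bids=[#1:4@97 #3:9@95] asks=[-]
After op 5 [order #5] market_buy(qty=3): fills=none; bids=[#1:4@97 #3:9@95] asks=[-]
After op 6 [order #6] limit_buy(price=105, qty=3): fills=none; bids=[#6:3@105 #1:4@97 #3:9@95] asks=[-]
After op 7 [order #7] limit_buy(price=98, qty=9): fills=none; bids=[#6:3@105 #7:9@98 #1:4@97 #3:9@95] asks=[-]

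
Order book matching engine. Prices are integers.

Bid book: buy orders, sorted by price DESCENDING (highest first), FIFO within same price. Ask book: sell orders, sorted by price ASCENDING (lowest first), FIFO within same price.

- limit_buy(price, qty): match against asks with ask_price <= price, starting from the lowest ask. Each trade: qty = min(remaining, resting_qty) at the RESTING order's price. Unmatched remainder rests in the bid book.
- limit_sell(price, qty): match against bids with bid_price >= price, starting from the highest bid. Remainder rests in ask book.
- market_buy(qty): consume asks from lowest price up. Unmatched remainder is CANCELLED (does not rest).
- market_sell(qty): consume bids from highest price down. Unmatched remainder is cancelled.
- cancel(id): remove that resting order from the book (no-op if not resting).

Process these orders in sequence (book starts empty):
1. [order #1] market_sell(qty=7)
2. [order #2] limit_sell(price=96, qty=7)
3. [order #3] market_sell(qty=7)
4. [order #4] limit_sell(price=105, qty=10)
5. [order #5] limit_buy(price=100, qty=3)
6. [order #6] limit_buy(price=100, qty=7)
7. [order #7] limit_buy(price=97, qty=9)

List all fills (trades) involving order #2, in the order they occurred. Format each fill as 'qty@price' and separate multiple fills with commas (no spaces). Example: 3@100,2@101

Answer: 3@96,4@96

Derivation:
After op 1 [order #1] market_sell(qty=7): fills=none; bids=[-] asks=[-]
After op 2 [order #2] limit_sell(price=96, qty=7): fills=none; bids=[-] asks=[#2:7@96]
After op 3 [order #3] market_sell(qty=7): fills=none; bids=[-] asks=[#2:7@96]
After op 4 [order #4] limit_sell(price=105, qty=10): fills=none; bids=[-] asks=[#2:7@96 #4:10@105]
After op 5 [order #5] limit_buy(price=100, qty=3): fills=#5x#2:3@96; bids=[-] asks=[#2:4@96 #4:10@105]
After op 6 [order #6] limit_buy(price=100, qty=7): fills=#6x#2:4@96; bids=[#6:3@100] asks=[#4:10@105]
After op 7 [order #7] limit_buy(price=97, qty=9): fills=none; bids=[#6:3@100 #7:9@97] asks=[#4:10@105]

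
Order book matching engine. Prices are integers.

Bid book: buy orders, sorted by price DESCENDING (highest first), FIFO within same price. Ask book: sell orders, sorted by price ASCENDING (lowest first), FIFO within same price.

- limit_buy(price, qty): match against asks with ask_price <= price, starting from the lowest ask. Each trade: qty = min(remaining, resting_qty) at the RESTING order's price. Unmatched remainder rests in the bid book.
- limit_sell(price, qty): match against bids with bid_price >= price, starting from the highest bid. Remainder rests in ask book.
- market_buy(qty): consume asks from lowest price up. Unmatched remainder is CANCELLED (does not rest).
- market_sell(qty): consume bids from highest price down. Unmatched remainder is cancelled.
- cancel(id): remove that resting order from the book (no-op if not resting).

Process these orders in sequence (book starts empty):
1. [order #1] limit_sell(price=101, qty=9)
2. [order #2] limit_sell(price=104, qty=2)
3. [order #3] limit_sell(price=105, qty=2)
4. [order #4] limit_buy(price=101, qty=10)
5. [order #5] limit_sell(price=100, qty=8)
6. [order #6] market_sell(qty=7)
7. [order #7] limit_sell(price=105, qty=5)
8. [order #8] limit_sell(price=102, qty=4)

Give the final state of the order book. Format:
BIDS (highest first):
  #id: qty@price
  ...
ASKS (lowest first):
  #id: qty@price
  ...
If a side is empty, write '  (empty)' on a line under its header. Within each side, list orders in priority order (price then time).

After op 1 [order #1] limit_sell(price=101, qty=9): fills=none; bids=[-] asks=[#1:9@101]
After op 2 [order #2] limit_sell(price=104, qty=2): fills=none; bids=[-] asks=[#1:9@101 #2:2@104]
After op 3 [order #3] limit_sell(price=105, qty=2): fills=none; bids=[-] asks=[#1:9@101 #2:2@104 #3:2@105]
After op 4 [order #4] limit_buy(price=101, qty=10): fills=#4x#1:9@101; bids=[#4:1@101] asks=[#2:2@104 #3:2@105]
After op 5 [order #5] limit_sell(price=100, qty=8): fills=#4x#5:1@101; bids=[-] asks=[#5:7@100 #2:2@104 #3:2@105]
After op 6 [order #6] market_sell(qty=7): fills=none; bids=[-] asks=[#5:7@100 #2:2@104 #3:2@105]
After op 7 [order #7] limit_sell(price=105, qty=5): fills=none; bids=[-] asks=[#5:7@100 #2:2@104 #3:2@105 #7:5@105]
After op 8 [order #8] limit_sell(price=102, qty=4): fills=none; bids=[-] asks=[#5:7@100 #8:4@102 #2:2@104 #3:2@105 #7:5@105]

Answer: BIDS (highest first):
  (empty)
ASKS (lowest first):
  #5: 7@100
  #8: 4@102
  #2: 2@104
  #3: 2@105
  #7: 5@105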